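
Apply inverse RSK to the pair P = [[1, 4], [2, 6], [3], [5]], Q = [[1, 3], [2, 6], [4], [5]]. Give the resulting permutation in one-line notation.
Reverse the RSK construction: for i from n down to 1, find the cell of Q containing i, remove the entry at that cell from P, and reverse-bump it up through P; the value ejected from row 1 is w(i).

Step i=6: Q has 6 at row 2, column 2; remove 6 from row 2 of P and reverse-bump: 6 enters row 1 and ejects 4. So w(6) = 4. P is now [[1, 6], [2], [3], [5]].
Step i=5: Q has 5 at row 4, column 1; remove 5 from row 4 of P and reverse-bump: 5 enters row 3 and ejects 3; 3 enters row 2 and ejects 2; 2 enters row 1 and ejects 1. So w(5) = 1. P is now [[2, 6], [3], [5]].
Step i=4: Q has 4 at row 3, column 1; remove 5 from row 3 of P and reverse-bump: 5 enters row 2 and ejects 3; 3 enters row 1 and ejects 2. So w(4) = 2. P is now [[3, 6], [5]].
Step i=3: Q has 3 at row 1, column 2; remove that cell from P, ejecting 6. So w(3) = 6. P is now [[3], [5]].
Step i=2: Q has 2 at row 2, column 1; remove 5 from row 2 of P and reverse-bump: 5 enters row 1 and ejects 3. So w(2) = 3. P is now [[5]].
Step i=1: Q has 1 at row 1, column 1; remove that cell from P, ejecting 5. So w(1) = 5. P is now [].

So w = 5 3 6 2 1 4.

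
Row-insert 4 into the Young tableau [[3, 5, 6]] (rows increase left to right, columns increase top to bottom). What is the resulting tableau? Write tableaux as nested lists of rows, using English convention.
In row 1, 4 replaces 5 (the leftmost entry greater than 4); 5 is bumped to row 2. 5 starts a new row 2. The new tableau is [[3, 4, 6], [5]].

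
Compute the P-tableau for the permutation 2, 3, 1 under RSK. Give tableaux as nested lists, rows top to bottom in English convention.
P = [[1, 3], [2]]

Insert 2: appended to row 1. P = [[2]].
Insert 3: appended to row 1. P = [[2, 3]].
Insert 1: 1 bumps 2 from row 1; 2 starts row 2. P = [[1, 3], [2]].

So P = [[1, 3], [2]].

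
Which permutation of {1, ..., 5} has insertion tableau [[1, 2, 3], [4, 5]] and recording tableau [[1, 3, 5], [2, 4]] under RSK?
Reverse the RSK construction: for i from n down to 1, find the cell of Q containing i, remove the entry at that cell from P, and reverse-bump it up through P; the value ejected from row 1 is w(i).

Step i=5: Q has 5 at row 1, column 3; remove that cell from P, ejecting 3. So w(5) = 3. P is now [[1, 2], [4, 5]].
Step i=4: Q has 4 at row 2, column 2; remove 5 from row 2 of P and reverse-bump: 5 enters row 1 and ejects 2. So w(4) = 2. P is now [[1, 5], [4]].
Step i=3: Q has 3 at row 1, column 2; remove that cell from P, ejecting 5. So w(3) = 5. P is now [[1], [4]].
Step i=2: Q has 2 at row 2, column 1; remove 4 from row 2 of P and reverse-bump: 4 enters row 1 and ejects 1. So w(2) = 1. P is now [[4]].
Step i=1: Q has 1 at row 1, column 1; remove that cell from P, ejecting 4. So w(1) = 4. P is now [].

So w = 4 1 5 2 3.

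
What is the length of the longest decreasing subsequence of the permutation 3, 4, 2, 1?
3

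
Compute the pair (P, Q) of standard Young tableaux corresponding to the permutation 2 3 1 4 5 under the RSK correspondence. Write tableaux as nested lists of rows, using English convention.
Insert each entry of the permutation into P by Schensted row insertion, recording in Q the position of each new cell.

Insert 2: appended to row 1. P = [[2]].
Insert 3: appended to row 1. P = [[2, 3]].
Insert 1: 1 bumps 2 from row 1; 2 starts row 2. P = [[1, 3], [2]].
Insert 4: appended to row 1. P = [[1, 3, 4], [2]].
Insert 5: appended to row 1. P = [[1, 3, 4, 5], [2]].

So P = [[1, 3, 4, 5], [2]], Q = [[1, 2, 4, 5], [3]].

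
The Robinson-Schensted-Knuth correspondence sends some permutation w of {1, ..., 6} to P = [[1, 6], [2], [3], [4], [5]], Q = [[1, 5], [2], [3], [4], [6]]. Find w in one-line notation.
5 4 3 2 6 1

Reverse the RSK construction: for i from n down to 1, find the cell of Q containing i, remove the entry at that cell from P, and reverse-bump it up through P; the value ejected from row 1 is w(i).

Step i=6: Q has 6 at row 5, column 1; remove 5 from row 5 of P and reverse-bump: 5 enters row 4 and ejects 4; 4 enters row 3 and ejects 3; 3 enters row 2 and ejects 2; 2 enters row 1 and ejects 1. So w(6) = 1. P is now [[2, 6], [3], [4], [5]].
Step i=5: Q has 5 at row 1, column 2; remove that cell from P, ejecting 6. So w(5) = 6. P is now [[2], [3], [4], [5]].
Step i=4: Q has 4 at row 4, column 1; remove 5 from row 4 of P and reverse-bump: 5 enters row 3 and ejects 4; 4 enters row 2 and ejects 3; 3 enters row 1 and ejects 2. So w(4) = 2. P is now [[3], [4], [5]].
Step i=3: Q has 3 at row 3, column 1; remove 5 from row 3 of P and reverse-bump: 5 enters row 2 and ejects 4; 4 enters row 1 and ejects 3. So w(3) = 3. P is now [[4], [5]].
Step i=2: Q has 2 at row 2, column 1; remove 5 from row 2 of P and reverse-bump: 5 enters row 1 and ejects 4. So w(2) = 4. P is now [[5]].
Step i=1: Q has 1 at row 1, column 1; remove that cell from P, ejecting 5. So w(1) = 5. P is now [].

So w = 5 4 3 2 6 1.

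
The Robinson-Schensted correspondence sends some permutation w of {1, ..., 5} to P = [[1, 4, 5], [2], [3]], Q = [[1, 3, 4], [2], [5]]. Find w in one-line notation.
3 2 4 5 1

Reverse the RSK construction: for i from n down to 1, find the cell of Q containing i, remove the entry at that cell from P, and reverse-bump it up through P; the value ejected from row 1 is w(i).

Step i=5: Q has 5 at row 3, column 1; remove 3 from row 3 of P and reverse-bump: 3 enters row 2 and ejects 2; 2 enters row 1 and ejects 1. So w(5) = 1. P is now [[2, 4, 5], [3]].
Step i=4: Q has 4 at row 1, column 3; remove that cell from P, ejecting 5. So w(4) = 5. P is now [[2, 4], [3]].
Step i=3: Q has 3 at row 1, column 2; remove that cell from P, ejecting 4. So w(3) = 4. P is now [[2], [3]].
Step i=2: Q has 2 at row 2, column 1; remove 3 from row 2 of P and reverse-bump: 3 enters row 1 and ejects 2. So w(2) = 2. P is now [[3]].
Step i=1: Q has 1 at row 1, column 1; remove that cell from P, ejecting 3. So w(1) = 3. P is now [].

So w = 3 2 4 5 1.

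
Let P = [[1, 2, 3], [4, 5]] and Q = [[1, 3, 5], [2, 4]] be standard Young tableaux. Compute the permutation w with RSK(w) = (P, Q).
4 1 5 2 3

Reverse the RSK construction: for i from n down to 1, find the cell of Q containing i, remove the entry at that cell from P, and reverse-bump it up through P; the value ejected from row 1 is w(i).

Step i=5: Q has 5 at row 1, column 3; remove that cell from P, ejecting 3. So w(5) = 3. P is now [[1, 2], [4, 5]].
Step i=4: Q has 4 at row 2, column 2; remove 5 from row 2 of P and reverse-bump: 5 enters row 1 and ejects 2. So w(4) = 2. P is now [[1, 5], [4]].
Step i=3: Q has 3 at row 1, column 2; remove that cell from P, ejecting 5. So w(3) = 5. P is now [[1], [4]].
Step i=2: Q has 2 at row 2, column 1; remove 4 from row 2 of P and reverse-bump: 4 enters row 1 and ejects 1. So w(2) = 1. P is now [[4]].
Step i=1: Q has 1 at row 1, column 1; remove that cell from P, ejecting 4. So w(1) = 4. P is now [].

So w = 4 1 5 2 3.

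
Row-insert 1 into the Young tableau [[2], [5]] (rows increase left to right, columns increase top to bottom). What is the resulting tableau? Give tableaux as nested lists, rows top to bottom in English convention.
[[1], [2], [5]]

In row 1, 1 replaces 2 (the leftmost entry greater than 1); 2 is bumped to row 2. In row 2, 2 replaces 5 (the leftmost entry greater than 2); 5 is bumped to row 3. 5 starts a new row 3. The new tableau is [[1], [2], [5]].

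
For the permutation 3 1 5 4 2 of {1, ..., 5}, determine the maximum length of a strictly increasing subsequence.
2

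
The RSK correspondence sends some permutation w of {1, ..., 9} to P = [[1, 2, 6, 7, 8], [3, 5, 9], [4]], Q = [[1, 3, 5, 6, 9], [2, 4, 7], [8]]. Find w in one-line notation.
4 1 5 3 6 9 7 2 8

Reverse the RSK construction: for i from n down to 1, find the cell of Q containing i, remove the entry at that cell from P, and reverse-bump it up through P; the value ejected from row 1 is w(i).

Step i=9: Q has 9 at row 1, column 5; remove that cell from P, ejecting 8. So w(9) = 8. P is now [[1, 2, 6, 7], [3, 5, 9], [4]].
Step i=8: Q has 8 at row 3, column 1; remove 4 from row 3 of P and reverse-bump: 4 enters row 2 and ejects 3; 3 enters row 1 and ejects 2. So w(8) = 2. P is now [[1, 3, 6, 7], [4, 5, 9]].
Step i=7: Q has 7 at row 2, column 3; remove 9 from row 2 of P and reverse-bump: 9 enters row 1 and ejects 7. So w(7) = 7. P is now [[1, 3, 6, 9], [4, 5]].
Step i=6: Q has 6 at row 1, column 4; remove that cell from P, ejecting 9. So w(6) = 9. P is now [[1, 3, 6], [4, 5]].
Step i=5: Q has 5 at row 1, column 3; remove that cell from P, ejecting 6. So w(5) = 6. P is now [[1, 3], [4, 5]].
Step i=4: Q has 4 at row 2, column 2; remove 5 from row 2 of P and reverse-bump: 5 enters row 1 and ejects 3. So w(4) = 3. P is now [[1, 5], [4]].
Step i=3: Q has 3 at row 1, column 2; remove that cell from P, ejecting 5. So w(3) = 5. P is now [[1], [4]].
Step i=2: Q has 2 at row 2, column 1; remove 4 from row 2 of P and reverse-bump: 4 enters row 1 and ejects 1. So w(2) = 1. P is now [[4]].
Step i=1: Q has 1 at row 1, column 1; remove that cell from P, ejecting 4. So w(1) = 4. P is now [].

So w = 4 1 5 3 6 9 7 2 8.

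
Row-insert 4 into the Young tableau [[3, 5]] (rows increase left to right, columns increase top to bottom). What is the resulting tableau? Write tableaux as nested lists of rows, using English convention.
In row 1, 4 replaces 5 (the leftmost entry greater than 4); 5 is bumped to row 2. 5 starts a new row 2. The new tableau is [[3, 4], [5]].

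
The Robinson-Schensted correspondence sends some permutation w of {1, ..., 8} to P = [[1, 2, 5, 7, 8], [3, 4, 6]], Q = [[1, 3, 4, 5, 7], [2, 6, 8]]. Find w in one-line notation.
Reverse the RSK construction: for i from n down to 1, find the cell of Q containing i, remove the entry at that cell from P, and reverse-bump it up through P; the value ejected from row 1 is w(i).

Step i=8: Q has 8 at row 2, column 3; remove 6 from row 2 of P and reverse-bump: 6 enters row 1 and ejects 5. So w(8) = 5. P is now [[1, 2, 6, 7, 8], [3, 4]].
Step i=7: Q has 7 at row 1, column 5; remove that cell from P, ejecting 8. So w(7) = 8. P is now [[1, 2, 6, 7], [3, 4]].
Step i=6: Q has 6 at row 2, column 2; remove 4 from row 2 of P and reverse-bump: 4 enters row 1 and ejects 2. So w(6) = 2. P is now [[1, 4, 6, 7], [3]].
Step i=5: Q has 5 at row 1, column 4; remove that cell from P, ejecting 7. So w(5) = 7. P is now [[1, 4, 6], [3]].
Step i=4: Q has 4 at row 1, column 3; remove that cell from P, ejecting 6. So w(4) = 6. P is now [[1, 4], [3]].
Step i=3: Q has 3 at row 1, column 2; remove that cell from P, ejecting 4. So w(3) = 4. P is now [[1], [3]].
Step i=2: Q has 2 at row 2, column 1; remove 3 from row 2 of P and reverse-bump: 3 enters row 1 and ejects 1. So w(2) = 1. P is now [[3]].
Step i=1: Q has 1 at row 1, column 1; remove that cell from P, ejecting 3. So w(1) = 3. P is now [].

So w = 3 1 4 6 7 2 8 5.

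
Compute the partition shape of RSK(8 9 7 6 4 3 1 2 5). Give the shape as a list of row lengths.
[3, 2, 1, 1, 1, 1]

Row-insert each entry into an empty tableau.

After inserting 8: P = [[8]].
After inserting 9: P = [[8, 9]].
After inserting 7: P = [[7, 9], [8]].
After inserting 6: P = [[6, 9], [7], [8]].
After inserting 4: P = [[4, 9], [6], [7], [8]].
After inserting 3: P = [[3, 9], [4], [6], [7], [8]].
After inserting 1: P = [[1, 9], [3], [4], [6], [7], [8]].
After inserting 2: P = [[1, 2], [3, 9], [4], [6], [7], [8]].
After inserting 5: P = [[1, 2, 5], [3, 9], [4], [6], [7], [8]].

The final insertion tableau P = [[1, 2, 5], [3, 9], [4], [6], [7], [8]] has shape [3, 2, 1, 1, 1, 1].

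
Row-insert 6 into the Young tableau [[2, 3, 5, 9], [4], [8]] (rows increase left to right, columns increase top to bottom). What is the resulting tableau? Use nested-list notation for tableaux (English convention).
In row 1, 6 replaces 9 (the leftmost entry greater than 6); 9 is bumped to row 2. 9 is appended to row 2. The new tableau is [[2, 3, 5, 6], [4, 9], [8]].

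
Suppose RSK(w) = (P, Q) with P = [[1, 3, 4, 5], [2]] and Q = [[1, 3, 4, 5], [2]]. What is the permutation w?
Reverse the RSK construction: for i from n down to 1, find the cell of Q containing i, remove the entry at that cell from P, and reverse-bump it up through P; the value ejected from row 1 is w(i).

Step i=5: Q has 5 at row 1, column 4; remove that cell from P, ejecting 5. So w(5) = 5. P is now [[1, 3, 4], [2]].
Step i=4: Q has 4 at row 1, column 3; remove that cell from P, ejecting 4. So w(4) = 4. P is now [[1, 3], [2]].
Step i=3: Q has 3 at row 1, column 2; remove that cell from P, ejecting 3. So w(3) = 3. P is now [[1], [2]].
Step i=2: Q has 2 at row 2, column 1; remove 2 from row 2 of P and reverse-bump: 2 enters row 1 and ejects 1. So w(2) = 1. P is now [[2]].
Step i=1: Q has 1 at row 1, column 1; remove that cell from P, ejecting 2. So w(1) = 2. P is now [].

So w = 2 1 3 4 5.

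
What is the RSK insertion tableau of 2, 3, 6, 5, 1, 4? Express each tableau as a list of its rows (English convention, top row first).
P = [[1, 3, 4], [2, 5], [6]]

After inserting 2: P = [[2]].
After inserting 3: P = [[2, 3]].
After inserting 6: P = [[2, 3, 6]].
After inserting 5: P = [[2, 3, 5], [6]].
After inserting 1: P = [[1, 3, 5], [2], [6]].
After inserting 4: P = [[1, 3, 4], [2, 5], [6]].

So P = [[1, 3, 4], [2, 5], [6]].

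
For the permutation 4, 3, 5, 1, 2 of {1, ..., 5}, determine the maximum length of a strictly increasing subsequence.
2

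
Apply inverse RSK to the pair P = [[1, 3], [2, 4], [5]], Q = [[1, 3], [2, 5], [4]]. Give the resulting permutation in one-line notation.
Reverse the RSK construction: for i from n down to 1, find the cell of Q containing i, remove the entry at that cell from P, and reverse-bump it up through P; the value ejected from row 1 is w(i).

Step i=5: Q has 5 at row 2, column 2; remove 4 from row 2 of P and reverse-bump: 4 enters row 1 and ejects 3. So w(5) = 3. P is now [[1, 4], [2], [5]].
Step i=4: Q has 4 at row 3, column 1; remove 5 from row 3 of P and reverse-bump: 5 enters row 2 and ejects 2; 2 enters row 1 and ejects 1. So w(4) = 1. P is now [[2, 4], [5]].
Step i=3: Q has 3 at row 1, column 2; remove that cell from P, ejecting 4. So w(3) = 4. P is now [[2], [5]].
Step i=2: Q has 2 at row 2, column 1; remove 5 from row 2 of P and reverse-bump: 5 enters row 1 and ejects 2. So w(2) = 2. P is now [[5]].
Step i=1: Q has 1 at row 1, column 1; remove that cell from P, ejecting 5. So w(1) = 5. P is now [].

So w = 5 2 4 1 3.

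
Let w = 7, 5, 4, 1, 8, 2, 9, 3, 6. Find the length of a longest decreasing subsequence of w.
4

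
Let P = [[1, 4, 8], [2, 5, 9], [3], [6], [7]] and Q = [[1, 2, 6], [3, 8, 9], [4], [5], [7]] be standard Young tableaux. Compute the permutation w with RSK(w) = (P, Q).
3 7 6 5 2 9 1 4 8

Reverse the RSK construction: for i from n down to 1, find the cell of Q containing i, remove the entry at that cell from P, and reverse-bump it up through P; the value ejected from row 1 is w(i).

Step i=9: Q has 9 at row 2, column 3; remove 9 from row 2 of P and reverse-bump: 9 enters row 1 and ejects 8. So w(9) = 8. P is now [[1, 4, 9], [2, 5], [3], [6], [7]].
Step i=8: Q has 8 at row 2, column 2; remove 5 from row 2 of P and reverse-bump: 5 enters row 1 and ejects 4. So w(8) = 4. P is now [[1, 5, 9], [2], [3], [6], [7]].
Step i=7: Q has 7 at row 5, column 1; remove 7 from row 5 of P and reverse-bump: 7 enters row 4 and ejects 6; 6 enters row 3 and ejects 3; 3 enters row 2 and ejects 2; 2 enters row 1 and ejects 1. So w(7) = 1. P is now [[2, 5, 9], [3], [6], [7]].
Step i=6: Q has 6 at row 1, column 3; remove that cell from P, ejecting 9. So w(6) = 9. P is now [[2, 5], [3], [6], [7]].
Step i=5: Q has 5 at row 4, column 1; remove 7 from row 4 of P and reverse-bump: 7 enters row 3 and ejects 6; 6 enters row 2 and ejects 3; 3 enters row 1 and ejects 2. So w(5) = 2. P is now [[3, 5], [6], [7]].
Step i=4: Q has 4 at row 3, column 1; remove 7 from row 3 of P and reverse-bump: 7 enters row 2 and ejects 6; 6 enters row 1 and ejects 5. So w(4) = 5. P is now [[3, 6], [7]].
Step i=3: Q has 3 at row 2, column 1; remove 7 from row 2 of P and reverse-bump: 7 enters row 1 and ejects 6. So w(3) = 6. P is now [[3, 7]].
Step i=2: Q has 2 at row 1, column 2; remove that cell from P, ejecting 7. So w(2) = 7. P is now [[3]].
Step i=1: Q has 1 at row 1, column 1; remove that cell from P, ejecting 3. So w(1) = 3. P is now [].

So w = 3 7 6 5 2 9 1 4 8.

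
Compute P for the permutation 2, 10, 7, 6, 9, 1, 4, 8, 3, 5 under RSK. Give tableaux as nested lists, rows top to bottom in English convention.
After inserting 2: P = [[2]].
After inserting 10: P = [[2, 10]].
After inserting 7: P = [[2, 7], [10]].
After inserting 6: P = [[2, 6], [7], [10]].
After inserting 9: P = [[2, 6, 9], [7], [10]].
After inserting 1: P = [[1, 6, 9], [2], [7], [10]].
After inserting 4: P = [[1, 4, 9], [2, 6], [7], [10]].
After inserting 8: P = [[1, 4, 8], [2, 6, 9], [7], [10]].
After inserting 3: P = [[1, 3, 8], [2, 4, 9], [6], [7], [10]].
After inserting 5: P = [[1, 3, 5], [2, 4, 8], [6, 9], [7], [10]].

So P = [[1, 3, 5], [2, 4, 8], [6, 9], [7], [10]].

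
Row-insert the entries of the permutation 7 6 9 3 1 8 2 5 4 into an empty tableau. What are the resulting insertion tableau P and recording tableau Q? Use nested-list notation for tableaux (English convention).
P = [[1, 2, 4], [3, 5], [6, 8], [7, 9]], Q = [[1, 3, 8], [2, 6], [4, 7], [5, 9]]

Insert each entry of the permutation into P by Schensted row insertion, recording in Q the position of each new cell.

Insert 7: appended to row 1. P = [[7]].
Insert 6: 6 bumps 7 from row 1; 7 starts row 2. P = [[6], [7]].
Insert 9: appended to row 1. P = [[6, 9], [7]].
Insert 3: 3 bumps 6 from row 1; 6 bumps 7 from row 2; 7 starts row 3. P = [[3, 9], [6], [7]].
Insert 1: 1 bumps 3 from row 1; 3 bumps 6 from row 2; 6 bumps 7 from row 3; 7 starts row 4. P = [[1, 9], [3], [6], [7]].
Insert 8: 8 bumps 9 from row 1; 9 appends to row 2. P = [[1, 8], [3, 9], [6], [7]].
Insert 2: 2 bumps 8 from row 1; 8 bumps 9 from row 2; 9 appends to row 3. P = [[1, 2], [3, 8], [6, 9], [7]].
Insert 5: appended to row 1. P = [[1, 2, 5], [3, 8], [6, 9], [7]].
Insert 4: 4 bumps 5 from row 1; 5 bumps 8 from row 2; 8 bumps 9 from row 3; 9 appends to row 4. P = [[1, 2, 4], [3, 5], [6, 8], [7, 9]].

So P = [[1, 2, 4], [3, 5], [6, 8], [7, 9]], Q = [[1, 3, 8], [2, 6], [4, 7], [5, 9]].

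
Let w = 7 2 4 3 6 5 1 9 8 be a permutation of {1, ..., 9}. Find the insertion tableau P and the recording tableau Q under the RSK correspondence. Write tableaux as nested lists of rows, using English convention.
P = [[1, 3, 5, 8], [2, 6, 9], [4], [7]], Q = [[1, 3, 5, 8], [2, 6, 9], [4], [7]]

Insert each entry of the permutation into P by Schensted row insertion, recording in Q the position of each new cell.

Insert 7: appended to row 1. P = [[7]].
Insert 2: 2 bumps 7 from row 1; 7 starts row 2. P = [[2], [7]].
Insert 4: appended to row 1. P = [[2, 4], [7]].
Insert 3: 3 bumps 4 from row 1; 4 bumps 7 from row 2; 7 starts row 3. P = [[2, 3], [4], [7]].
Insert 6: appended to row 1. P = [[2, 3, 6], [4], [7]].
Insert 5: 5 bumps 6 from row 1; 6 appends to row 2. P = [[2, 3, 5], [4, 6], [7]].
Insert 1: 1 bumps 2 from row 1; 2 bumps 4 from row 2; 4 bumps 7 from row 3; 7 starts row 4. P = [[1, 3, 5], [2, 6], [4], [7]].
Insert 9: appended to row 1. P = [[1, 3, 5, 9], [2, 6], [4], [7]].
Insert 8: 8 bumps 9 from row 1; 9 appends to row 2. P = [[1, 3, 5, 8], [2, 6, 9], [4], [7]].

So P = [[1, 3, 5, 8], [2, 6, 9], [4], [7]], Q = [[1, 3, 5, 8], [2, 6, 9], [4], [7]].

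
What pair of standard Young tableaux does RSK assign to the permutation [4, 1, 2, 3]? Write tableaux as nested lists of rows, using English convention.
P = [[1, 2, 3], [4]], Q = [[1, 3, 4], [2]]

Insert each entry of the permutation into P by Schensted row insertion, recording in Q the position of each new cell.

Insert 4: appended to row 1. P = [[4]].
Insert 1: 1 bumps 4 from row 1; 4 starts row 2. P = [[1], [4]].
Insert 2: appended to row 1. P = [[1, 2], [4]].
Insert 3: appended to row 1. P = [[1, 2, 3], [4]].

So P = [[1, 2, 3], [4]], Q = [[1, 3, 4], [2]].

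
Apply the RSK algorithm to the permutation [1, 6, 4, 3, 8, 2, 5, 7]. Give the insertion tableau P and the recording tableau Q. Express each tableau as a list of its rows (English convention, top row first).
Insert each entry of the permutation into P by Schensted row insertion, recording in Q the position of each new cell.

Insert 1: appended to row 1. P = [[1]].
Insert 6: appended to row 1. P = [[1, 6]].
Insert 4: 4 bumps 6 from row 1; 6 starts row 2. P = [[1, 4], [6]].
Insert 3: 3 bumps 4 from row 1; 4 bumps 6 from row 2; 6 starts row 3. P = [[1, 3], [4], [6]].
Insert 8: appended to row 1. P = [[1, 3, 8], [4], [6]].
Insert 2: 2 bumps 3 from row 1; 3 bumps 4 from row 2; 4 bumps 6 from row 3; 6 starts row 4. P = [[1, 2, 8], [3], [4], [6]].
Insert 5: 5 bumps 8 from row 1; 8 appends to row 2. P = [[1, 2, 5], [3, 8], [4], [6]].
Insert 7: appended to row 1. P = [[1, 2, 5, 7], [3, 8], [4], [6]].

So P = [[1, 2, 5, 7], [3, 8], [4], [6]], Q = [[1, 2, 5, 8], [3, 7], [4], [6]].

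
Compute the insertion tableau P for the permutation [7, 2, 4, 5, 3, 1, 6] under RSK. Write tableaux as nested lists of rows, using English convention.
Insert 7: appended to row 1. P = [[7]].
Insert 2: 2 bumps 7 from row 1; 7 starts row 2. P = [[2], [7]].
Insert 4: appended to row 1. P = [[2, 4], [7]].
Insert 5: appended to row 1. P = [[2, 4, 5], [7]].
Insert 3: 3 bumps 4 from row 1; 4 bumps 7 from row 2; 7 starts row 3. P = [[2, 3, 5], [4], [7]].
Insert 1: 1 bumps 2 from row 1; 2 bumps 4 from row 2; 4 bumps 7 from row 3; 7 starts row 4. P = [[1, 3, 5], [2], [4], [7]].
Insert 6: appended to row 1. P = [[1, 3, 5, 6], [2], [4], [7]].

So P = [[1, 3, 5, 6], [2], [4], [7]].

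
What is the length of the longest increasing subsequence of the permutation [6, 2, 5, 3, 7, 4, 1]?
3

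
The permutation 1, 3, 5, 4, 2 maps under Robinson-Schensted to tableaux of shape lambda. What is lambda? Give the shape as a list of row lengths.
[3, 1, 1]

Row-insert each entry into an empty tableau.

After inserting 1: P = [[1]].
After inserting 3: P = [[1, 3]].
After inserting 5: P = [[1, 3, 5]].
After inserting 4: P = [[1, 3, 4], [5]].
After inserting 2: P = [[1, 2, 4], [3], [5]].

The final insertion tableau P = [[1, 2, 4], [3], [5]] has shape [3, 1, 1].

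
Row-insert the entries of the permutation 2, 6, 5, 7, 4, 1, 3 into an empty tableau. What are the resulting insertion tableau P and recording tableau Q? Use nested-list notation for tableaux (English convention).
Insert each entry of the permutation into P by Schensted row insertion, recording in Q the position of each new cell.

Insert 2: appended to row 1. P = [[2]].
Insert 6: appended to row 1. P = [[2, 6]].
Insert 5: 5 bumps 6 from row 1; 6 starts row 2. P = [[2, 5], [6]].
Insert 7: appended to row 1. P = [[2, 5, 7], [6]].
Insert 4: 4 bumps 5 from row 1; 5 bumps 6 from row 2; 6 starts row 3. P = [[2, 4, 7], [5], [6]].
Insert 1: 1 bumps 2 from row 1; 2 bumps 5 from row 2; 5 bumps 6 from row 3; 6 starts row 4. P = [[1, 4, 7], [2], [5], [6]].
Insert 3: 3 bumps 4 from row 1; 4 appends to row 2. P = [[1, 3, 7], [2, 4], [5], [6]].

So P = [[1, 3, 7], [2, 4], [5], [6]], Q = [[1, 2, 4], [3, 7], [5], [6]].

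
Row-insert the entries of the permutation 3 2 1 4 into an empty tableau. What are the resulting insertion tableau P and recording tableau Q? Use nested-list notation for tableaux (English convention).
P = [[1, 4], [2], [3]], Q = [[1, 4], [2], [3]]

Insert each entry of the permutation into P by Schensted row insertion, recording in Q the position of each new cell.

Insert 3: appended to row 1. P = [[3]], Q = [[1]].
Insert 2: 2 bumps 3 from row 1; 3 starts row 2. P = [[2], [3]], Q = [[1], [2]].
Insert 1: 1 bumps 2 from row 1; 2 bumps 3 from row 2; 3 starts row 3. P = [[1], [2], [3]], Q = [[1], [2], [3]].
Insert 4: appended to row 1. P = [[1, 4], [2], [3]], Q = [[1, 4], [2], [3]].

So P = [[1, 4], [2], [3]], Q = [[1, 4], [2], [3]].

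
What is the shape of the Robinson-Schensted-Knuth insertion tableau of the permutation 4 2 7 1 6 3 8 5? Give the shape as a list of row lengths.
[3, 3, 2]

RSK row insertion gives P = [[1, 3, 5], [2, 6, 8], [4, 7]], which has shape [3, 3, 2].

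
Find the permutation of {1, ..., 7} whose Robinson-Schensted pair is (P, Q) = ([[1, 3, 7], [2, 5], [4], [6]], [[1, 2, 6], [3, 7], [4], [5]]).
4 6 5 2 1 7 3

Reverse the RSK construction: for i from n down to 1, find the cell of Q containing i, remove the entry at that cell from P, and reverse-bump it up through P; the value ejected from row 1 is w(i).

Step i=7: Q has 7 at row 2, column 2; remove 5 from row 2 of P and reverse-bump: 5 enters row 1 and ejects 3. So w(7) = 3. P is now [[1, 5, 7], [2], [4], [6]].
Step i=6: Q has 6 at row 1, column 3; remove that cell from P, ejecting 7. So w(6) = 7. P is now [[1, 5], [2], [4], [6]].
Step i=5: Q has 5 at row 4, column 1; remove 6 from row 4 of P and reverse-bump: 6 enters row 3 and ejects 4; 4 enters row 2 and ejects 2; 2 enters row 1 and ejects 1. So w(5) = 1. P is now [[2, 5], [4], [6]].
Step i=4: Q has 4 at row 3, column 1; remove 6 from row 3 of P and reverse-bump: 6 enters row 2 and ejects 4; 4 enters row 1 and ejects 2. So w(4) = 2. P is now [[4, 5], [6]].
Step i=3: Q has 3 at row 2, column 1; remove 6 from row 2 of P and reverse-bump: 6 enters row 1 and ejects 5. So w(3) = 5. P is now [[4, 6]].
Step i=2: Q has 2 at row 1, column 2; remove that cell from P, ejecting 6. So w(2) = 6. P is now [[4]].
Step i=1: Q has 1 at row 1, column 1; remove that cell from P, ejecting 4. So w(1) = 4. P is now [].

So w = 4 6 5 2 1 7 3.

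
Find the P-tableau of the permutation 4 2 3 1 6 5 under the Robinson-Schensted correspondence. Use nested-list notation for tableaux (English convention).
Insert 4: appended to row 1. P = [[4]].
Insert 2: 2 bumps 4 from row 1; 4 starts row 2. P = [[2], [4]].
Insert 3: appended to row 1. P = [[2, 3], [4]].
Insert 1: 1 bumps 2 from row 1; 2 bumps 4 from row 2; 4 starts row 3. P = [[1, 3], [2], [4]].
Insert 6: appended to row 1. P = [[1, 3, 6], [2], [4]].
Insert 5: 5 bumps 6 from row 1; 6 appends to row 2. P = [[1, 3, 5], [2, 6], [4]].

So P = [[1, 3, 5], [2, 6], [4]].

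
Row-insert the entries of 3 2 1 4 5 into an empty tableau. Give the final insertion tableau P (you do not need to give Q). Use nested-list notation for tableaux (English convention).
Insert 3: appended to row 1. P = [[3]].
Insert 2: 2 bumps 3 from row 1; 3 starts row 2. P = [[2], [3]].
Insert 1: 1 bumps 2 from row 1; 2 bumps 3 from row 2; 3 starts row 3. P = [[1], [2], [3]].
Insert 4: appended to row 1. P = [[1, 4], [2], [3]].
Insert 5: appended to row 1. P = [[1, 4, 5], [2], [3]].

So P = [[1, 4, 5], [2], [3]].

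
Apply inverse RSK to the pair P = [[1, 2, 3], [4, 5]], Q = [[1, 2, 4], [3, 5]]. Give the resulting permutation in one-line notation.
1 4 2 5 3

Reverse the RSK construction: for i from n down to 1, find the cell of Q containing i, remove the entry at that cell from P, and reverse-bump it up through P; the value ejected from row 1 is w(i).

Step i=5: Q has 5 at row 2, column 2; remove 5 from row 2 of P and reverse-bump: 5 enters row 1 and ejects 3. So w(5) = 3. P is now [[1, 2, 5], [4]].
Step i=4: Q has 4 at row 1, column 3; remove that cell from P, ejecting 5. So w(4) = 5. P is now [[1, 2], [4]].
Step i=3: Q has 3 at row 2, column 1; remove 4 from row 2 of P and reverse-bump: 4 enters row 1 and ejects 2. So w(3) = 2. P is now [[1, 4]].
Step i=2: Q has 2 at row 1, column 2; remove that cell from P, ejecting 4. So w(2) = 4. P is now [[1]].
Step i=1: Q has 1 at row 1, column 1; remove that cell from P, ejecting 1. So w(1) = 1. P is now [].

So w = 1 4 2 5 3.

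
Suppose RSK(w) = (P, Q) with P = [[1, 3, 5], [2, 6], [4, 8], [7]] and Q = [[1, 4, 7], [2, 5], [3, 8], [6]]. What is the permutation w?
7 4 2 8 3 1 6 5

Reverse the RSK construction: for i from n down to 1, find the cell of Q containing i, remove the entry at that cell from P, and reverse-bump it up through P; the value ejected from row 1 is w(i).

Step i=8: Q has 8 at row 3, column 2; remove 8 from row 3 of P and reverse-bump: 8 enters row 2 and ejects 6; 6 enters row 1 and ejects 5. So w(8) = 5. P is now [[1, 3, 6], [2, 8], [4], [7]].
Step i=7: Q has 7 at row 1, column 3; remove that cell from P, ejecting 6. So w(7) = 6. P is now [[1, 3], [2, 8], [4], [7]].
Step i=6: Q has 6 at row 4, column 1; remove 7 from row 4 of P and reverse-bump: 7 enters row 3 and ejects 4; 4 enters row 2 and ejects 2; 2 enters row 1 and ejects 1. So w(6) = 1. P is now [[2, 3], [4, 8], [7]].
Step i=5: Q has 5 at row 2, column 2; remove 8 from row 2 of P and reverse-bump: 8 enters row 1 and ejects 3. So w(5) = 3. P is now [[2, 8], [4], [7]].
Step i=4: Q has 4 at row 1, column 2; remove that cell from P, ejecting 8. So w(4) = 8. P is now [[2], [4], [7]].
Step i=3: Q has 3 at row 3, column 1; remove 7 from row 3 of P and reverse-bump: 7 enters row 2 and ejects 4; 4 enters row 1 and ejects 2. So w(3) = 2. P is now [[4], [7]].
Step i=2: Q has 2 at row 2, column 1; remove 7 from row 2 of P and reverse-bump: 7 enters row 1 and ejects 4. So w(2) = 4. P is now [[7]].
Step i=1: Q has 1 at row 1, column 1; remove that cell from P, ejecting 7. So w(1) = 7. P is now [].

So w = 7 4 2 8 3 1 6 5.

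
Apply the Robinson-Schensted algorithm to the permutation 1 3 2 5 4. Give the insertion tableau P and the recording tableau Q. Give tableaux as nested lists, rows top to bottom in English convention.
P = [[1, 2, 4], [3, 5]], Q = [[1, 2, 4], [3, 5]]

Insert each entry of the permutation into P by Schensted row insertion, recording in Q the position of each new cell.

Insert 1: appended to row 1. P = [[1]].
Insert 3: appended to row 1. P = [[1, 3]].
Insert 2: 2 bumps 3 from row 1; 3 starts row 2. P = [[1, 2], [3]].
Insert 5: appended to row 1. P = [[1, 2, 5], [3]].
Insert 4: 4 bumps 5 from row 1; 5 appends to row 2. P = [[1, 2, 4], [3, 5]].

So P = [[1, 2, 4], [3, 5]], Q = [[1, 2, 4], [3, 5]].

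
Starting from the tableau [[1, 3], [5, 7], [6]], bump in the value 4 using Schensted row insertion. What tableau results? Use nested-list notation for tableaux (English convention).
[[1, 3, 4], [5, 7], [6]]

4 is larger than every entry of row 1, so it is appended to row 1. The new tableau is [[1, 3, 4], [5, 7], [6]].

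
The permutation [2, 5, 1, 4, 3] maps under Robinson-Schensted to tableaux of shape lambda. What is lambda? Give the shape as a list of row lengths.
[2, 2, 1]

Row-insert each entry into an empty tableau.

After inserting 2: P = [[2]].
After inserting 5: P = [[2, 5]].
After inserting 1: P = [[1, 5], [2]].
After inserting 4: P = [[1, 4], [2, 5]].
After inserting 3: P = [[1, 3], [2, 4], [5]].

The final insertion tableau P = [[1, 3], [2, 4], [5]] has shape [2, 2, 1].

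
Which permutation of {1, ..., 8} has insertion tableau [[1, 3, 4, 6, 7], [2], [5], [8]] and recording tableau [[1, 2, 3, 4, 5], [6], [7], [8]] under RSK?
Reverse the RSK construction: for i from n down to 1, find the cell of Q containing i, remove the entry at that cell from P, and reverse-bump it up through P; the value ejected from row 1 is w(i).

Step i=8: Q has 8 at row 4, column 1; remove 8 from row 4 of P and reverse-bump: 8 enters row 3 and ejects 5; 5 enters row 2 and ejects 2; 2 enters row 1 and ejects 1. So w(8) = 1. P is now [[2, 3, 4, 6, 7], [5], [8]].
Step i=7: Q has 7 at row 3, column 1; remove 8 from row 3 of P and reverse-bump: 8 enters row 2 and ejects 5; 5 enters row 1 and ejects 4. So w(7) = 4. P is now [[2, 3, 5, 6, 7], [8]].
Step i=6: Q has 6 at row 2, column 1; remove 8 from row 2 of P and reverse-bump: 8 enters row 1 and ejects 7. So w(6) = 7. P is now [[2, 3, 5, 6, 8]].
Step i=5: Q has 5 at row 1, column 5; remove that cell from P, ejecting 8. So w(5) = 8. P is now [[2, 3, 5, 6]].
Step i=4: Q has 4 at row 1, column 4; remove that cell from P, ejecting 6. So w(4) = 6. P is now [[2, 3, 5]].
Step i=3: Q has 3 at row 1, column 3; remove that cell from P, ejecting 5. So w(3) = 5. P is now [[2, 3]].
Step i=2: Q has 2 at row 1, column 2; remove that cell from P, ejecting 3. So w(2) = 3. P is now [[2]].
Step i=1: Q has 1 at row 1, column 1; remove that cell from P, ejecting 2. So w(1) = 2. P is now [].

So w = 2 3 5 6 8 7 4 1.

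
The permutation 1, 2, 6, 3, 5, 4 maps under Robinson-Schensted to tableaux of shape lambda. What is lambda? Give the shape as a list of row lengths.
Row-insert each entry into an empty tableau.

After inserting 1: P = [[1]].
After inserting 2: P = [[1, 2]].
After inserting 6: P = [[1, 2, 6]].
After inserting 3: P = [[1, 2, 3], [6]].
After inserting 5: P = [[1, 2, 3, 5], [6]].
After inserting 4: P = [[1, 2, 3, 4], [5], [6]].

The final insertion tableau P = [[1, 2, 3, 4], [5], [6]] has shape [4, 1, 1].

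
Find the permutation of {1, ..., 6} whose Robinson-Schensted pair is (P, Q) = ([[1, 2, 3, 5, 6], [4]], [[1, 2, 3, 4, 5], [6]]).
Reverse the RSK construction: for i from n down to 1, find the cell of Q containing i, remove the entry at that cell from P, and reverse-bump it up through P; the value ejected from row 1 is w(i).

Step i=6: Q has 6 at row 2, column 1; remove 4 from row 2 of P and reverse-bump: 4 enters row 1 and ejects 3. So w(6) = 3. P is now [[1, 2, 4, 5, 6]].
Step i=5: Q has 5 at row 1, column 5; remove that cell from P, ejecting 6. So w(5) = 6. P is now [[1, 2, 4, 5]].
Step i=4: Q has 4 at row 1, column 4; remove that cell from P, ejecting 5. So w(4) = 5. P is now [[1, 2, 4]].
Step i=3: Q has 3 at row 1, column 3; remove that cell from P, ejecting 4. So w(3) = 4. P is now [[1, 2]].
Step i=2: Q has 2 at row 1, column 2; remove that cell from P, ejecting 2. So w(2) = 2. P is now [[1]].
Step i=1: Q has 1 at row 1, column 1; remove that cell from P, ejecting 1. So w(1) = 1. P is now [].

So w = 1 2 4 5 6 3.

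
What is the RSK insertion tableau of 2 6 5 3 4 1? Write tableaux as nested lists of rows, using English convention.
P = [[1, 3, 4], [2], [5], [6]]

Insert 2: appended to row 1. P = [[2]].
Insert 6: appended to row 1. P = [[2, 6]].
Insert 5: 5 bumps 6 from row 1; 6 starts row 2. P = [[2, 5], [6]].
Insert 3: 3 bumps 5 from row 1; 5 bumps 6 from row 2; 6 starts row 3. P = [[2, 3], [5], [6]].
Insert 4: appended to row 1. P = [[2, 3, 4], [5], [6]].
Insert 1: 1 bumps 2 from row 1; 2 bumps 5 from row 2; 5 bumps 6 from row 3; 6 starts row 4. P = [[1, 3, 4], [2], [5], [6]].

So P = [[1, 3, 4], [2], [5], [6]].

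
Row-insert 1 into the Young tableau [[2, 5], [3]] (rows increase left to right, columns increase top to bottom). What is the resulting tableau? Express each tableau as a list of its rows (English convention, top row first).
[[1, 5], [2], [3]]

In row 1, 1 replaces 2 (the leftmost entry greater than 1); 2 is bumped to row 2. In row 2, 2 replaces 3 (the leftmost entry greater than 2); 3 is bumped to row 3. 3 starts a new row 3. The new tableau is [[1, 5], [2], [3]].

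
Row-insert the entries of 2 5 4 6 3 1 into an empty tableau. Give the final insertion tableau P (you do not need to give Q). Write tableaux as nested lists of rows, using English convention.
P = [[1, 3, 6], [2], [4], [5]]

Insert 2: appended to row 1. P = [[2]].
Insert 5: appended to row 1. P = [[2, 5]].
Insert 4: 4 bumps 5 from row 1; 5 starts row 2. P = [[2, 4], [5]].
Insert 6: appended to row 1. P = [[2, 4, 6], [5]].
Insert 3: 3 bumps 4 from row 1; 4 bumps 5 from row 2; 5 starts row 3. P = [[2, 3, 6], [4], [5]].
Insert 1: 1 bumps 2 from row 1; 2 bumps 4 from row 2; 4 bumps 5 from row 3; 5 starts row 4. P = [[1, 3, 6], [2], [4], [5]].

So P = [[1, 3, 6], [2], [4], [5]].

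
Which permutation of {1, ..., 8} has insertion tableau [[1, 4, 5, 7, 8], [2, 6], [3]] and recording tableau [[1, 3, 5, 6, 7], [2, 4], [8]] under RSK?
Reverse the RSK construction: for i from n down to 1, find the cell of Q containing i, remove the entry at that cell from P, and reverse-bump it up through P; the value ejected from row 1 is w(i).

Step i=8: Q has 8 at row 3, column 1; remove 3 from row 3 of P and reverse-bump: 3 enters row 2 and ejects 2; 2 enters row 1 and ejects 1. So w(8) = 1. P is now [[2, 4, 5, 7, 8], [3, 6]].
Step i=7: Q has 7 at row 1, column 5; remove that cell from P, ejecting 8. So w(7) = 8. P is now [[2, 4, 5, 7], [3, 6]].
Step i=6: Q has 6 at row 1, column 4; remove that cell from P, ejecting 7. So w(6) = 7. P is now [[2, 4, 5], [3, 6]].
Step i=5: Q has 5 at row 1, column 3; remove that cell from P, ejecting 5. So w(5) = 5. P is now [[2, 4], [3, 6]].
Step i=4: Q has 4 at row 2, column 2; remove 6 from row 2 of P and reverse-bump: 6 enters row 1 and ejects 4. So w(4) = 4. P is now [[2, 6], [3]].
Step i=3: Q has 3 at row 1, column 2; remove that cell from P, ejecting 6. So w(3) = 6. P is now [[2], [3]].
Step i=2: Q has 2 at row 2, column 1; remove 3 from row 2 of P and reverse-bump: 3 enters row 1 and ejects 2. So w(2) = 2. P is now [[3]].
Step i=1: Q has 1 at row 1, column 1; remove that cell from P, ejecting 3. So w(1) = 3. P is now [].

So w = 3 2 6 4 5 7 8 1.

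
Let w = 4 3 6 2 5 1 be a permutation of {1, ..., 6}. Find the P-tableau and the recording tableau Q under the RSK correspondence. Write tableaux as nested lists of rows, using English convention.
Insert each entry of the permutation into P by Schensted row insertion, recording in Q the position of each new cell.

Insert 4: appended to row 1. P = [[4]].
Insert 3: 3 bumps 4 from row 1; 4 starts row 2. P = [[3], [4]].
Insert 6: appended to row 1. P = [[3, 6], [4]].
Insert 2: 2 bumps 3 from row 1; 3 bumps 4 from row 2; 4 starts row 3. P = [[2, 6], [3], [4]].
Insert 5: 5 bumps 6 from row 1; 6 appends to row 2. P = [[2, 5], [3, 6], [4]].
Insert 1: 1 bumps 2 from row 1; 2 bumps 3 from row 2; 3 bumps 4 from row 3; 4 starts row 4. P = [[1, 5], [2, 6], [3], [4]].

So P = [[1, 5], [2, 6], [3], [4]], Q = [[1, 3], [2, 5], [4], [6]].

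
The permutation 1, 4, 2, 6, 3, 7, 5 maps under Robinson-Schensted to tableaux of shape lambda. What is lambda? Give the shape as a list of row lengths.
Row-insert each entry into an empty tableau.

After inserting 1: P = [[1]].
After inserting 4: P = [[1, 4]].
After inserting 2: P = [[1, 2], [4]].
After inserting 6: P = [[1, 2, 6], [4]].
After inserting 3: P = [[1, 2, 3], [4, 6]].
After inserting 7: P = [[1, 2, 3, 7], [4, 6]].
After inserting 5: P = [[1, 2, 3, 5], [4, 6, 7]].

The final insertion tableau P = [[1, 2, 3, 5], [4, 6, 7]] has shape [4, 3].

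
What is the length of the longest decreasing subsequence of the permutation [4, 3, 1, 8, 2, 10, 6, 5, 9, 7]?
3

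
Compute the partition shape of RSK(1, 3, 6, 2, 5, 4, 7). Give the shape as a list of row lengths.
Row-insert each entry into an empty tableau.

After inserting 1: P = [[1]].
After inserting 3: P = [[1, 3]].
After inserting 6: P = [[1, 3, 6]].
After inserting 2: P = [[1, 2, 6], [3]].
After inserting 5: P = [[1, 2, 5], [3, 6]].
After inserting 4: P = [[1, 2, 4], [3, 5], [6]].
After inserting 7: P = [[1, 2, 4, 7], [3, 5], [6]].

The final insertion tableau P = [[1, 2, 4, 7], [3, 5], [6]] has shape [4, 2, 1].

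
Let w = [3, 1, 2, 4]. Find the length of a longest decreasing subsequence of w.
2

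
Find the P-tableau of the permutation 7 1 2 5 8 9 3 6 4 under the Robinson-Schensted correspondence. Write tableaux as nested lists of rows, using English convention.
P = [[1, 2, 3, 4, 9], [5, 6], [7, 8]]

Insert 7: appended to row 1. P = [[7]].
Insert 1: 1 bumps 7 from row 1; 7 starts row 2. P = [[1], [7]].
Insert 2: appended to row 1. P = [[1, 2], [7]].
Insert 5: appended to row 1. P = [[1, 2, 5], [7]].
Insert 8: appended to row 1. P = [[1, 2, 5, 8], [7]].
Insert 9: appended to row 1. P = [[1, 2, 5, 8, 9], [7]].
Insert 3: 3 bumps 5 from row 1; 5 bumps 7 from row 2; 7 starts row 3. P = [[1, 2, 3, 8, 9], [5], [7]].
Insert 6: 6 bumps 8 from row 1; 8 appends to row 2. P = [[1, 2, 3, 6, 9], [5, 8], [7]].
Insert 4: 4 bumps 6 from row 1; 6 bumps 8 from row 2; 8 appends to row 3. P = [[1, 2, 3, 4, 9], [5, 6], [7, 8]].

So P = [[1, 2, 3, 4, 9], [5, 6], [7, 8]].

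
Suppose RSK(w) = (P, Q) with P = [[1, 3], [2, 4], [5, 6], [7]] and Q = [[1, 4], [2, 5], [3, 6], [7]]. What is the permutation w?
Reverse the RSK construction: for i from n down to 1, find the cell of Q containing i, remove the entry at that cell from P, and reverse-bump it up through P; the value ejected from row 1 is w(i).

Step i=7: Q has 7 at row 4, column 1; remove 7 from row 4 of P and reverse-bump: 7 enters row 3 and ejects 6; 6 enters row 2 and ejects 4; 4 enters row 1 and ejects 3. So w(7) = 3. P is now [[1, 4], [2, 6], [5, 7]].
Step i=6: Q has 6 at row 3, column 2; remove 7 from row 3 of P and reverse-bump: 7 enters row 2 and ejects 6; 6 enters row 1 and ejects 4. So w(6) = 4. P is now [[1, 6], [2, 7], [5]].
Step i=5: Q has 5 at row 2, column 2; remove 7 from row 2 of P and reverse-bump: 7 enters row 1 and ejects 6. So w(5) = 6. P is now [[1, 7], [2], [5]].
Step i=4: Q has 4 at row 1, column 2; remove that cell from P, ejecting 7. So w(4) = 7. P is now [[1], [2], [5]].
Step i=3: Q has 3 at row 3, column 1; remove 5 from row 3 of P and reverse-bump: 5 enters row 2 and ejects 2; 2 enters row 1 and ejects 1. So w(3) = 1. P is now [[2], [5]].
Step i=2: Q has 2 at row 2, column 1; remove 5 from row 2 of P and reverse-bump: 5 enters row 1 and ejects 2. So w(2) = 2. P is now [[5]].
Step i=1: Q has 1 at row 1, column 1; remove that cell from P, ejecting 5. So w(1) = 5. P is now [].

So w = 5 2 1 7 6 4 3.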